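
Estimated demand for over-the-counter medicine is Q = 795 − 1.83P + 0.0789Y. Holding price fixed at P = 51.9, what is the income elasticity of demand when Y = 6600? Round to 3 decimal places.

0.427

At P = 51.9, Y = 6600: Q = 1220.763.
Holding P constant, ∂Q/∂Y = 0.0789.
η_Y = (∂Q/∂Y)·(Y/Q) = 0.0789 × (6600/1220.763) = 0.427.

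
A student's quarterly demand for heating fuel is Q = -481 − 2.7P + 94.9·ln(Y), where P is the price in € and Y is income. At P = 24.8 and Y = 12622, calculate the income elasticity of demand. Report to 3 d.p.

0.273

At P = 24.8, Y = 12622: Q = 348.199.
Holding P constant, ∂Q/∂Y = 94.9/Y = 0.00751862.
η_Y = (∂Q/∂Y)·(Y/Q) = 0.00751862 × (12622/348.199) = 0.273.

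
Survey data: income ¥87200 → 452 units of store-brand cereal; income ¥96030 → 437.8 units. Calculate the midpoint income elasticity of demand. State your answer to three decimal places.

ΔQ = 437.8 − 452 = -14.2; midpoint Q̄ = (452 + 437.8)/2 = 444.9.
ΔI = 96030 − 87200 = 8830; midpoint Ī = (87200 + 96030)/2 = 91615.
η = (ΔQ/Q̄) ÷ (ΔI/Ī) = (-14.2/444.9) ÷ (8830/91615) = -0.331.

-0.331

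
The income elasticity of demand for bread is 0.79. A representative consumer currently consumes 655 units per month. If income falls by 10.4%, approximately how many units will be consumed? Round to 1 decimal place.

%ΔQ ≈ η × %ΔI = 0.79 × (-10.4%) = -8.216%.
New Q ≈ 655 × (1 − 0.08216) = 601.2.

601.2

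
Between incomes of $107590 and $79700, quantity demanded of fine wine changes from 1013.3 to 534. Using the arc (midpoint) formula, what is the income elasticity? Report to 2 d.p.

ΔQ = 534 − 1013.3 = -479.3; midpoint Q̄ = (1013.3 + 534)/2 = 773.65.
ΔI = 79700 − 107590 = -27890; midpoint Ī = (107590 + 79700)/2 = 93645.
η = (ΔQ/Q̄) ÷ (ΔI/Ī) = (-479.3/773.65) ÷ (-27890/93645) = 2.08.

2.08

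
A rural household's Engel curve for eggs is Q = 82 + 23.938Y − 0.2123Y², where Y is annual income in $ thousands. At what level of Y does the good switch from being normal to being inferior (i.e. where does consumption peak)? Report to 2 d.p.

56.38

dQ/dY = 23.938 − 0.4246Y.
The good is inferior where dQ/dY < 0. Setting dQ/dY = 0 gives Y = 23.938 / 0.4246 = 56.38.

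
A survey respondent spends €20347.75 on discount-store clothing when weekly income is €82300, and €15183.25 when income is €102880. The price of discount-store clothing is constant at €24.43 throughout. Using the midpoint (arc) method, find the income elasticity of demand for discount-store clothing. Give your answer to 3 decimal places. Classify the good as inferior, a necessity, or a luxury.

With a constant price, Q₁ = 20347.75/24.43 = 832.900 and Q₂ = 15183.25/24.43 = 621.500 (equivalently, work directly with expenditure since P cancels).
Midpoint %ΔQ = (15183.25 − 20347.75)/17765.50 = -0.29070; midpoint %ΔI = (102880 − 82300)/92590 = 0.22227.
η = -0.29070 / 0.22227 = -1.308.
η < 0 ⇒ inferior good.

-1.308 (inferior good)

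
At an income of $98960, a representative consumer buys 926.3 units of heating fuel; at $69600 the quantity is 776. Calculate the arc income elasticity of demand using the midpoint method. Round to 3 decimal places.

ΔQ = 776 − 926.3 = -150.3; midpoint Q̄ = (926.3 + 776)/2 = 851.15.
ΔI = 69600 − 98960 = -29360; midpoint Ī = (98960 + 69600)/2 = 84280.
η = (ΔQ/Q̄) ÷ (ΔI/Ī) = (-150.3/851.15) ÷ (-29360/84280) = 0.507.

0.507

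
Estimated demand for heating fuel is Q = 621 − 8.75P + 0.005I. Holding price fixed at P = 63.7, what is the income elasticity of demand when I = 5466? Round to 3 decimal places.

At P = 63.7, I = 5466: Q = 90.955.
Holding P constant, ∂Q/∂I = 0.005.
η_I = (∂Q/∂I)·(I/Q) = 0.005 × (5466/90.955) = 0.300.

0.300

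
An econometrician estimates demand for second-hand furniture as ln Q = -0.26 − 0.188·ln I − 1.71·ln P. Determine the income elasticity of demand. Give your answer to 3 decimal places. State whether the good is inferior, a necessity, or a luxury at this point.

In a log-linear demand, the coefficient on ln I is the income elasticity.
So η = -0.188.
η < 0 ⇒ inferior good.

-0.188 (inferior good)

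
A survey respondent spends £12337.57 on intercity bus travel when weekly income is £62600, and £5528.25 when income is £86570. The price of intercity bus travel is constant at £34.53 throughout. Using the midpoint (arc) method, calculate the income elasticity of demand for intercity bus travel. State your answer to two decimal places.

-2.37

With a constant price, Q₁ = 12337.57/34.53 = 357.300 and Q₂ = 5528.25/34.53 = 160.100 (equivalently, work directly with expenditure since P cancels).
Midpoint %ΔQ = (5528.25 − 12337.57)/8932.91 = -0.76227; midpoint %ΔI = (86570 − 62600)/74585 = 0.32138.
η = -0.76227 / 0.32138 = -2.37.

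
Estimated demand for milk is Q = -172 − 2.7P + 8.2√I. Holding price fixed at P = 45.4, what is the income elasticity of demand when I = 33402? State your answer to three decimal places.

0.622

At P = 45.4, I = 33402: Q = 1204.070.
Holding P constant, ∂Q/∂I = 8.2/(2√I) = 0.0224335.
η_I = (∂Q/∂I)·(I/Q) = 0.0224335 × (33402/1204.070) = 0.622.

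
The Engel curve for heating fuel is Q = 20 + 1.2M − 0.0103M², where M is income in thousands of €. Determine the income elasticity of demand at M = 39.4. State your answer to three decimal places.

0.298

At M = 39.4: Q = 51.2907.
dQ/dM = 1.2 − 0.0206M = 0.38836.
η = (dQ/dM)·(M/Q) = 0.38836 × (39.4/51.2907) = 0.298.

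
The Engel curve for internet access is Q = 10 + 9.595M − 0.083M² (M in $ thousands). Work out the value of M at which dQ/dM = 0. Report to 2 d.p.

dQ/dM = 9.595 − 0.166M.
The good is inferior where dQ/dM < 0. Setting dQ/dM = 0 gives M = 9.595 / 0.166 = 57.80.

57.80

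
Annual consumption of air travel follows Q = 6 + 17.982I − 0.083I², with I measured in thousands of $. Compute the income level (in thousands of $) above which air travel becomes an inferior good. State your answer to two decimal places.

dQ/dI = 17.982 − 0.166I.
The good is inferior where dQ/dI < 0. Setting dQ/dI = 0 gives I = 17.982 / 0.166 = 108.33.

108.33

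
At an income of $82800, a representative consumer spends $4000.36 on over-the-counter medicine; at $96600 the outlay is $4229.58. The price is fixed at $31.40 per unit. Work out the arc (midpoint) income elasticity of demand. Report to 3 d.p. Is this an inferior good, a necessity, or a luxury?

With a constant price, Q₁ = 4000.36/31.40 = 127.400 and Q₂ = 4229.58/31.40 = 134.700 (equivalently, work directly with expenditure since P cancels).
Midpoint %ΔQ = (4229.58 − 4000.36)/4114.97 = 0.05570; midpoint %ΔI = (96600 − 82800)/89700 = 0.15385.
η = 0.05570 / 0.15385 = 0.362.
0 < η < 1 ⇒ necessity.

0.362 (necessity)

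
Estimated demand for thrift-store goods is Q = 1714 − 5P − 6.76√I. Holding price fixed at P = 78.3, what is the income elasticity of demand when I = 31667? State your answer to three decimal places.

At P = 78.3, I = 31667: Q = 119.543.
Holding P constant, ∂Q/∂I = -6.76/(2√I) = -0.0189939.
η_I = (∂Q/∂I)·(I/Q) = -0.0189939 × (31667/119.543) = -5.031.

-5.031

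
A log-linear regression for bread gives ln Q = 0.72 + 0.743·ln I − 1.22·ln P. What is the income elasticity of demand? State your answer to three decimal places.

0.743

In a log-linear demand, the coefficient on ln I is the income elasticity.
So η = 0.743.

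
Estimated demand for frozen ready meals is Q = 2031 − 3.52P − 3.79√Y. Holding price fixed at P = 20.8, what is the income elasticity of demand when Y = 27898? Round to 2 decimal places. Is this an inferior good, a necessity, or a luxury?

At P = 20.8, Y = 27898: Q = 1324.752.
Holding P constant, ∂Q/∂Y = -3.79/(2√Y) = -0.0113455.
η_Y = (∂Q/∂Y)·(Y/Q) = -0.0113455 × (27898/1324.752) = -0.24.
Since η < 0, this is an inferior good.

-0.24 (inferior good)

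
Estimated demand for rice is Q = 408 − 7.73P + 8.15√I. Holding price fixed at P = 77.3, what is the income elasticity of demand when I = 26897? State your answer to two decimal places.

0.58

At P = 77.3, I = 26897: Q = 1147.096.
Holding P constant, ∂Q/∂I = 8.15/(2√I) = 0.0248471.
η_I = (∂Q/∂I)·(I/Q) = 0.0248471 × (26897/1147.096) = 0.58.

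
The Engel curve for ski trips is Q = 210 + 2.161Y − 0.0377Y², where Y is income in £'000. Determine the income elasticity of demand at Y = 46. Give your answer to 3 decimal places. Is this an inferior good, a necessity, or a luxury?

At Y = 46: Q = 229.6328.
dQ/dY = 2.161 − 0.0754Y = -1.30740.
η = (dQ/dY)·(Y/Q) = -1.30740 × (46/229.6328) = -0.262.
η < 0 ⇒ inferior good.

-0.262 (inferior good)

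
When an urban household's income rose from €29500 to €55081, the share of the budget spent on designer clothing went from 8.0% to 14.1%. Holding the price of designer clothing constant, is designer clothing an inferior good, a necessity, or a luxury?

The budget share rises as income rises, so η > 1.

luxury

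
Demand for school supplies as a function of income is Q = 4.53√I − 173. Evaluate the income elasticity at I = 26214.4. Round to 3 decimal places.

0.654

At I = 26214.4: Q = 560.446.
dQ/dI = 4.53/(2√I) = 0.0139894 at this income.
η = (dQ/dI)·(I/Q) = 0.0139894 × (26214.4/560.446) = 0.654.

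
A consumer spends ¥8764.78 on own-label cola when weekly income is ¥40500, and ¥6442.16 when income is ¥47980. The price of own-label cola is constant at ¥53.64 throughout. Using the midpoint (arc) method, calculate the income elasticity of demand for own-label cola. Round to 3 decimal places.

-1.807

With a constant price, Q₁ = 8764.78/53.64 = 163.400 and Q₂ = 6442.16/53.64 = 120.100 (equivalently, work directly with expenditure since P cancels).
Midpoint %ΔQ = (6442.16 − 8764.78)/7603.47 = -0.30547; midpoint %ΔI = (47980 − 40500)/44240 = 0.16908.
η = -0.30547 / 0.16908 = -1.807.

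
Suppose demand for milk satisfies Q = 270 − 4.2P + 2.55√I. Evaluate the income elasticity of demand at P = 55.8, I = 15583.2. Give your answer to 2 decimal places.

At P = 55.8, I = 15583.2: Q = 353.963.
Holding P constant, ∂Q/∂I = 2.55/(2√I) = 0.0102137.
η_I = (∂Q/∂I)·(I/Q) = 0.0102137 × (15583.2/353.963) = 0.45.

0.45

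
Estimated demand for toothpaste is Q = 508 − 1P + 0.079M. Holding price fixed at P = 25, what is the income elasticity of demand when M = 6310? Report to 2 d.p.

0.51

At P = 25, M = 6310: Q = 981.490.
Holding P constant, ∂Q/∂M = 0.079.
η_M = (∂Q/∂M)·(M/Q) = 0.079 × (6310/981.490) = 0.51.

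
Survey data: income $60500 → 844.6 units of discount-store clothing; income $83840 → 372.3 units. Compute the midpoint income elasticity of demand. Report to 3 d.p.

-2.400

ΔQ = 372.3 − 844.6 = -472.3; midpoint Q̄ = (844.6 + 372.3)/2 = 608.45.
ΔI = 83840 − 60500 = 23340; midpoint Ī = (60500 + 83840)/2 = 72170.
η = (ΔQ/Q̄) ÷ (ΔI/Ī) = (-472.3/608.45) ÷ (23340/72170) = -2.400.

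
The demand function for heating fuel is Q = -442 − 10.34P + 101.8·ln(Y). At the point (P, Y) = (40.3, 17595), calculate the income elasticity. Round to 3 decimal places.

At P = 40.3, Y = 17595: Q = 136.431.
Holding P constant, ∂Q/∂Y = 101.8/Y = 0.00578573.
η_Y = (∂Q/∂Y)·(Y/Q) = 0.00578573 × (17595/136.431) = 0.746.

0.746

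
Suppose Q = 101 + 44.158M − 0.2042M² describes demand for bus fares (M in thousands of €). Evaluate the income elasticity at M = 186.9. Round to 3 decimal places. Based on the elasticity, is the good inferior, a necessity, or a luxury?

At M = 186.9: Q = 1221.0954.
dQ/dM = 44.158 − 0.4084M = -32.17196.
η = (dQ/dM)·(M/Q) = -32.17196 × (186.9/1221.0954) = -4.924.
η < 0 ⇒ inferior good.

-4.924 (inferior good)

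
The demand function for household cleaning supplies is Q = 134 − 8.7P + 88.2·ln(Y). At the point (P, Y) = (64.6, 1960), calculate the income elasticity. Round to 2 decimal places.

At P = 64.6, Y = 1960: Q = 240.598.
Holding P constant, ∂Q/∂Y = 88.2/Y = 0.045.
η_Y = (∂Q/∂Y)·(Y/Q) = 0.045 × (1960/240.598) = 0.37.

0.37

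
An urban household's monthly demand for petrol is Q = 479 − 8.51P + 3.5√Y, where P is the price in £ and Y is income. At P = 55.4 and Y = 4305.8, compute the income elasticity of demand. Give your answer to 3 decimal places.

0.484

At P = 55.4, Y = 4305.8: Q = 237.211.
Holding P constant, ∂Q/∂Y = 3.5/(2√Y) = 0.0266693.
η_Y = (∂Q/∂Y)·(Y/Q) = 0.0266693 × (4305.8/237.211) = 0.484.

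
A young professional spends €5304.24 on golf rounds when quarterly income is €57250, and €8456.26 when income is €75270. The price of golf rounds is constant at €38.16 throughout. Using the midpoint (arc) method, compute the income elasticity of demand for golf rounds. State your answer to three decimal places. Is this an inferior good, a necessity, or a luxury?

1.685 (luxury)

With a constant price, Q₁ = 5304.24/38.16 = 139.000 and Q₂ = 8456.26/38.16 = 221.600 (equivalently, work directly with expenditure since P cancels).
Midpoint %ΔQ = (8456.26 − 5304.24)/6880.25 = 0.45813; midpoint %ΔI = (75270 − 57250)/66260 = 0.27196.
η = 0.45813 / 0.27196 = 1.685.
η > 1 ⇒ luxury.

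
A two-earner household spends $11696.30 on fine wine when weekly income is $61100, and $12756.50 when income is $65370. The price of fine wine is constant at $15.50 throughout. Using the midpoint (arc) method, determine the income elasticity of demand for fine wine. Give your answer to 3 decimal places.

With a constant price, Q₁ = 11696.30/15.50 = 754.600 and Q₂ = 12756.50/15.50 = 823.000 (equivalently, work directly with expenditure since P cancels).
Midpoint %ΔQ = (12756.50 − 11696.30)/12226.40 = 0.08671; midpoint %ΔI = (65370 − 61100)/63235 = 0.06753.
η = 0.08671 / 0.06753 = 1.284.

1.284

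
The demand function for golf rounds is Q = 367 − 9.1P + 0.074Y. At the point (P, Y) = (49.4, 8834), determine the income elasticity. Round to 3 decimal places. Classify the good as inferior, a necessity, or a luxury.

At P = 49.4, Y = 8834: Q = 571.176.
Holding P constant, ∂Q/∂Y = 0.074.
η_Y = (∂Q/∂Y)·(Y/Q) = 0.074 × (8834/571.176) = 1.145.
Since η > 1, this is a luxury.

1.145 (luxury)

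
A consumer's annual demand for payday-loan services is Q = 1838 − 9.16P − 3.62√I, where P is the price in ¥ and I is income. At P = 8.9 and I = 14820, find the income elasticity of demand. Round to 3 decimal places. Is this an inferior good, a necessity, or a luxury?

-0.167 (inferior good)

At P = 8.9, I = 14820: Q = 1315.787.
Holding P constant, ∂Q/∂I = -3.62/(2√I) = -0.0148681.
η_I = (∂Q/∂I)·(I/Q) = -0.0148681 × (14820/1315.787) = -0.167.
Since η < 0, this is an inferior good.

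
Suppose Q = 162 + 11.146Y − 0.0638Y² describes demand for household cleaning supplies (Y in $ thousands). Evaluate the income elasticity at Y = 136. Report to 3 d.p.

At Y = 136: Q = 497.8112.
dQ/dY = 11.146 − 0.1276Y = -6.20760.
η = (dQ/dY)·(Y/Q) = -6.20760 × (136/497.8112) = -1.696.

-1.696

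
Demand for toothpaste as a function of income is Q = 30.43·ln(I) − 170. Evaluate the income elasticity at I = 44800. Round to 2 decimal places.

0.20

At I = 44800: Q = 155.904.
dQ/dI = 30.43/I = 0.000679241 at this income.
η = (dQ/dI)·(I/Q) = 0.000679241 × (44800/155.904) = 0.20.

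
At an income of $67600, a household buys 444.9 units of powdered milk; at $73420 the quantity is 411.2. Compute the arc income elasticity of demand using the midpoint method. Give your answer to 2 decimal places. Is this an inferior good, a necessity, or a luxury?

-0.95 (inferior good)

ΔQ = 411.2 − 444.9 = -33.7; midpoint Q̄ = (444.9 + 411.2)/2 = 428.05.
ΔI = 73420 − 67600 = 5820; midpoint Ī = (67600 + 73420)/2 = 70510.
η = (ΔQ/Q̄) ÷ (ΔI/Ī) = (-33.7/428.05) ÷ (5820/70510) = -0.95.
η < 0 ⇒ inferior good.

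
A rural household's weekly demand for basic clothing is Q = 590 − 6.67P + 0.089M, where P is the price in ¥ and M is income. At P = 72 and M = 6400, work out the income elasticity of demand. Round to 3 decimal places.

0.838

At P = 72, M = 6400: Q = 679.360.
Holding P constant, ∂Q/∂M = 0.089.
η_M = (∂Q/∂M)·(M/Q) = 0.089 × (6400/679.360) = 0.838.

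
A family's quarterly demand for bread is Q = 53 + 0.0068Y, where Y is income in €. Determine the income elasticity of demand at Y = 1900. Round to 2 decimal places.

0.20

At Y = 1900: Q = 65.920.
dQ/dY = 0.0068.
η = (dQ/dY)·(Y/Q) = 0.0068 × (1900/65.920) = 0.20.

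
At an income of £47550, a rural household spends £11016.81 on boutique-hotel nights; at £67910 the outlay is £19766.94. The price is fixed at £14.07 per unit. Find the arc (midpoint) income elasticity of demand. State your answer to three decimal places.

1.612

With a constant price, Q₁ = 11016.81/14.07 = 783.000 and Q₂ = 19766.94/14.07 = 1404.900 (equivalently, work directly with expenditure since P cancels).
Midpoint %ΔQ = (19766.94 − 11016.81)/15391.88 = 0.56849; midpoint %ΔI = (67910 − 47550)/57730 = 0.35268.
η = 0.56849 / 0.35268 = 1.612.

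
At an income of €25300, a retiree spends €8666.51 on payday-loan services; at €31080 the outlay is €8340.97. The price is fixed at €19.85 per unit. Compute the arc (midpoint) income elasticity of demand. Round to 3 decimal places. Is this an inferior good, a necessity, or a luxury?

With a constant price, Q₁ = 8666.51/19.85 = 436.600 and Q₂ = 8340.97/19.85 = 420.200 (equivalently, work directly with expenditure since P cancels).
Midpoint %ΔQ = (8340.97 − 8666.51)/8503.74 = -0.03828; midpoint %ΔI = (31080 − 25300)/28190 = 0.20504.
η = -0.03828 / 0.20504 = -0.187.
η < 0 ⇒ inferior good.

-0.187 (inferior good)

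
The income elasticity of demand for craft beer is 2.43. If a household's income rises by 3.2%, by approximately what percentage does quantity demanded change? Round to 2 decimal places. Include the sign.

7.78%

%ΔQ ≈ η × %ΔI = 2.43 × 3.2% = 7.78%.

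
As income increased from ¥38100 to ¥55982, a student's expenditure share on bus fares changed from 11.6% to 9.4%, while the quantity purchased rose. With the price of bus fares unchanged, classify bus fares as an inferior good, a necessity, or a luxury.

Quantity rises but the budget share falls as income rises, so 0 < η < 1.

necessity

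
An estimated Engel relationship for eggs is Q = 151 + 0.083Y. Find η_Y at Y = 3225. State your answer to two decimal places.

At Y = 3225: Q = 418.675.
dQ/dY = 0.083.
η = (dQ/dY)·(Y/Q) = 0.083 × (3225/418.675) = 0.64.

0.64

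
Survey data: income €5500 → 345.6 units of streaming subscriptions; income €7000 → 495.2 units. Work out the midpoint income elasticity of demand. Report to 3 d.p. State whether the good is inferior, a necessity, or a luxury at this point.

ΔQ = 495.2 − 345.6 = 149.6; midpoint Q̄ = (345.6 + 495.2)/2 = 420.4.
ΔI = 7000 − 5500 = 1500; midpoint Ī = (5500 + 7000)/2 = 6250.
η = (ΔQ/Q̄) ÷ (ΔI/Ī) = (149.6/420.4) ÷ (1500/6250) = 1.483.
η > 1 ⇒ luxury.

1.483 (luxury)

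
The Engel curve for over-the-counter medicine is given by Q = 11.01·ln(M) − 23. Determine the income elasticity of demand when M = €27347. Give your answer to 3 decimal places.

At M = 27347: Q = 89.482.
dQ/dM = 11.01/M = 0.000402604 at this income.
η = (dQ/dM)·(M/Q) = 0.000402604 × (27347/89.482) = 0.123.

0.123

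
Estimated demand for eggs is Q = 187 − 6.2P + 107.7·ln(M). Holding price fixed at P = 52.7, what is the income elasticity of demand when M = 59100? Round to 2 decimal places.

0.10

At P = 52.7, M = 59100: Q = 1043.558.
Holding P constant, ∂Q/∂M = 107.7/M = 0.00182234.
η_M = (∂Q/∂M)·(M/Q) = 0.00182234 × (59100/1043.558) = 0.10.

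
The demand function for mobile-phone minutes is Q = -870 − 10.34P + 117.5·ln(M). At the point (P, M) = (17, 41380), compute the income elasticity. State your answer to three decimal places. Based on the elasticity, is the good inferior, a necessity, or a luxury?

At P = 17, M = 41380: Q = 203.310.
Holding P constant, ∂Q/∂M = 117.5/M = 0.00283954.
η_M = (∂Q/∂M)·(M/Q) = 0.00283954 × (41380/203.310) = 0.578.
Since 0 < η < 1, this is a necessity.

0.578 (necessity)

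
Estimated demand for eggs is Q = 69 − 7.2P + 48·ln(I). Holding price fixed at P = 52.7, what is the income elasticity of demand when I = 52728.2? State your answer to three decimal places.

0.227

At P = 52.7, I = 52728.2: Q = 211.459.
Holding P constant, ∂Q/∂I = 48/I = 0.000910329.
η_I = (∂Q/∂I)·(I/Q) = 0.000910329 × (52728.2/211.459) = 0.227.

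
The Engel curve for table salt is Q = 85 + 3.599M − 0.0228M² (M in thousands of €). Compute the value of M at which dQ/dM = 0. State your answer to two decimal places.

dQ/dM = 3.599 − 0.0456M.
The good is inferior where dQ/dM < 0. Setting dQ/dM = 0 gives M = 3.599 / 0.0456 = 78.93.

78.93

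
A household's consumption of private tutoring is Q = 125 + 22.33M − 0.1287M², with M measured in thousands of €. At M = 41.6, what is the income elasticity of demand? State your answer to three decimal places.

At M = 41.6: Q = 831.2049.
dQ/dM = 22.33 − 0.2574M = 11.62216.
η = (dQ/dM)·(M/Q) = 11.62216 × (41.6/831.2049) = 0.582.

0.582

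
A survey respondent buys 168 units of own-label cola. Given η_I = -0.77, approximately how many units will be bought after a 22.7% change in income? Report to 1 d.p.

%ΔQ ≈ η × %ΔI = -0.77 × 22.7% = -17.479%.
New Q ≈ 168 × (1 − 0.17479) = 138.6.

138.6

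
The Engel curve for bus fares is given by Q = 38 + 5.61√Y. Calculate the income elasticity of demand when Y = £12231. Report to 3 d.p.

At Y = 12231: Q = 658.432.
dQ/dY = 5.61/(2√Y) = 0.0253631 at this income.
η = (dQ/dY)·(Y/Q) = 0.0253631 × (12231/658.432) = 0.471.

0.471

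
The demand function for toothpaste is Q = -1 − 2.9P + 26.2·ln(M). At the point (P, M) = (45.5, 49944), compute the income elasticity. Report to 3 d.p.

0.174

At P = 45.5, M = 49944: Q = 150.499.
Holding P constant, ∂Q/∂M = 26.2/M = 0.000524588.
η_M = (∂Q/∂M)·(M/Q) = 0.000524588 × (49944/150.499) = 0.174.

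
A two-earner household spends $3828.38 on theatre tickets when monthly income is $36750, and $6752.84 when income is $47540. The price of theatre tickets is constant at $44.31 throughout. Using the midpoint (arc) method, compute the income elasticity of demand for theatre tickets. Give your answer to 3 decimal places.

2.159

With a constant price, Q₁ = 3828.38/44.31 = 86.400 and Q₂ = 6752.84/44.31 = 152.400 (equivalently, work directly with expenditure since P cancels).
Midpoint %ΔQ = (6752.84 − 3828.38)/5290.61 = 0.55276; midpoint %ΔI = (47540 − 36750)/42145 = 0.25602.
η = 0.55276 / 0.25602 = 2.159.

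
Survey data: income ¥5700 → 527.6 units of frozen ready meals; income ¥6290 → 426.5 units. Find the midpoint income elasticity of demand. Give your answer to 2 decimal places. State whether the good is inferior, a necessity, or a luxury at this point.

ΔQ = 426.5 − 527.6 = -101.1; midpoint Q̄ = (527.6 + 426.5)/2 = 477.05.
ΔI = 6290 − 5700 = 590; midpoint Ī = (5700 + 6290)/2 = 5995.
η = (ΔQ/Q̄) ÷ (ΔI/Ī) = (-101.1/477.05) ÷ (590/5995) = -2.15.
η < 0 ⇒ inferior good.

-2.15 (inferior good)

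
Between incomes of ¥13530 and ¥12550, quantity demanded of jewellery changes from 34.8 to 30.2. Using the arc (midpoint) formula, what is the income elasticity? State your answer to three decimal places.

ΔQ = 30.2 − 34.8 = -4.6; midpoint Q̄ = (34.8 + 30.2)/2 = 32.5.
ΔI = 12550 − 13530 = -980; midpoint Ī = (13530 + 12550)/2 = 13040.
η = (ΔQ/Q̄) ÷ (ΔI/Ī) = (-4.6/32.5) ÷ (-980/13040) = 1.883.

1.883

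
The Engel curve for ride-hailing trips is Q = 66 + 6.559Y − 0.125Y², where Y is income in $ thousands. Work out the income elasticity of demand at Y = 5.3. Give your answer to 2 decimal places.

At Y = 5.3: Q = 97.2514.
dQ/dY = 6.559 − 0.25Y = 5.23400.
η = (dQ/dY)·(Y/Q) = 5.23400 × (5.3/97.2514) = 0.29.

0.29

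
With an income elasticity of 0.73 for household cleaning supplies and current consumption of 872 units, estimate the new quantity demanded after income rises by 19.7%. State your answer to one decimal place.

997.4

%ΔQ ≈ η × %ΔI = 0.73 × 19.7% = 14.381%.
New Q ≈ 872 × (1 + 0.14381) = 997.4.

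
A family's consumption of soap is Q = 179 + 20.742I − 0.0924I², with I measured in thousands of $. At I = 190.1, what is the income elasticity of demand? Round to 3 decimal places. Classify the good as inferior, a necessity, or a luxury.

-3.494 (inferior good)

At I = 190.1: Q = 782.9021.
dQ/dI = 20.742 − 0.1848I = -14.38848.
η = (dQ/dI)·(I/Q) = -14.38848 × (190.1/782.9021) = -3.494.
η < 0 ⇒ inferior good.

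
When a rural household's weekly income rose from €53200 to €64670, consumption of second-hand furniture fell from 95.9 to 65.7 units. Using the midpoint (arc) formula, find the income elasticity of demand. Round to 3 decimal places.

ΔQ = 65.7 − 95.9 = -30.2; midpoint Q̄ = (95.9 + 65.7)/2 = 80.8.
ΔI = 64670 − 53200 = 11470; midpoint Ī = (53200 + 64670)/2 = 58935.
η = (ΔQ/Q̄) ÷ (ΔI/Ī) = (-30.2/80.8) ÷ (11470/58935) = -1.920.

-1.920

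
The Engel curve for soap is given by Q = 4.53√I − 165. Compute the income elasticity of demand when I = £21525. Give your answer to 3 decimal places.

At I = 21525: Q = 499.614.
dQ/dI = 4.53/(2√I) = 0.0154382 at this income.
η = (dQ/dI)·(I/Q) = 0.0154382 × (21525/499.614) = 0.665.

0.665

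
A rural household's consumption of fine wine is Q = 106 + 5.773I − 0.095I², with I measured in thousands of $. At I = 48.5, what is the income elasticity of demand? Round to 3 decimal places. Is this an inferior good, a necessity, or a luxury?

At I = 48.5: Q = 162.5268.
dQ/dI = 5.773 − 0.19I = -3.44200.
η = (dQ/dI)·(I/Q) = -3.44200 × (48.5/162.5268) = -1.027.
η < 0 ⇒ inferior good.

-1.027 (inferior good)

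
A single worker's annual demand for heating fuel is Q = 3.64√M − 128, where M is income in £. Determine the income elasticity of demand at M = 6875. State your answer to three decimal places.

At M = 6875: Q = 173.813.
dQ/dM = 3.64/(2√M) = 0.02195 at this income.
η = (dQ/dM)·(M/Q) = 0.02195 × (6875/173.813) = 0.868.

0.868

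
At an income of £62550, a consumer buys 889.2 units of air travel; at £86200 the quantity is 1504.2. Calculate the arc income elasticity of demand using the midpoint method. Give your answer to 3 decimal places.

1.616

ΔQ = 1504.2 − 889.2 = 615; midpoint Q̄ = (889.2 + 1504.2)/2 = 1196.7.
ΔI = 86200 − 62550 = 23650; midpoint Ī = (62550 + 86200)/2 = 74375.
η = (ΔQ/Q̄) ÷ (ΔI/Ī) = (615/1196.7) ÷ (23650/74375) = 1.616.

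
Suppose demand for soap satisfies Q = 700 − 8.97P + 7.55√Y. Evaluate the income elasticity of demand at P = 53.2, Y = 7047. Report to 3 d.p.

At P = 53.2, Y = 7047: Q = 856.591.
Holding P constant, ∂Q/∂Y = 7.55/(2√Y) = 0.0449692.
η_Y = (∂Q/∂Y)·(Y/Q) = 0.0449692 × (7047/856.591) = 0.370.

0.370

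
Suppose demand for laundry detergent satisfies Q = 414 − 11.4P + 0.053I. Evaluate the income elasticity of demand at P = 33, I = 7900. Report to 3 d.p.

0.917

At P = 33, I = 7900: Q = 456.500.
Holding P constant, ∂Q/∂I = 0.053.
η_I = (∂Q/∂I)·(I/Q) = 0.053 × (7900/456.500) = 0.917.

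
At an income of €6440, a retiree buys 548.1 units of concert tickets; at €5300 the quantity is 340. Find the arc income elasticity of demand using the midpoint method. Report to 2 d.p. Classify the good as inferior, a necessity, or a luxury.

ΔQ = 340 − 548.1 = -208.1; midpoint Q̄ = (548.1 + 340)/2 = 444.05.
ΔI = 5300 − 6440 = -1140; midpoint Ī = (6440 + 5300)/2 = 5870.
η = (ΔQ/Q̄) ÷ (ΔI/Ī) = (-208.1/444.05) ÷ (-1140/5870) = 2.41.
η > 1 ⇒ luxury.

2.41 (luxury)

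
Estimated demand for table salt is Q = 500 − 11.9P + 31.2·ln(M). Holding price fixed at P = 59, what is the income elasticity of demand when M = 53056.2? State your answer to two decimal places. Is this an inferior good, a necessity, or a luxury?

0.23 (necessity)

At P = 59, M = 53056.2: Q = 137.328.
Holding P constant, ∂Q/∂M = 31.2/M = 0.000588056.
η_M = (∂Q/∂M)·(M/Q) = 0.000588056 × (53056.2/137.328) = 0.23.
Since 0 < η < 1, this is a necessity.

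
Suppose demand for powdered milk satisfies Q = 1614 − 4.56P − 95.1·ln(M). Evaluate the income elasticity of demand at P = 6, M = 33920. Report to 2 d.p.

-0.16

At P = 6, M = 33920: Q = 594.580.
Holding P constant, ∂Q/∂M = -95.1/M = -0.00280366.
η_M = (∂Q/∂M)·(M/Q) = -0.00280366 × (33920/594.580) = -0.16.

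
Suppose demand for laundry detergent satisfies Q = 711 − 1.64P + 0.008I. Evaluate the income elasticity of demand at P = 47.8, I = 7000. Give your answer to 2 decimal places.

0.08

At P = 47.8, I = 7000: Q = 688.608.
Holding P constant, ∂Q/∂I = 0.008.
η_I = (∂Q/∂I)·(I/Q) = 0.008 × (7000/688.608) = 0.08.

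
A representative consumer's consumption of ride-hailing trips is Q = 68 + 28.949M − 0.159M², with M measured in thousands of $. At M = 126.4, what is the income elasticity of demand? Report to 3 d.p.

At M = 126.4: Q = 1186.8170.
dQ/dM = 28.949 − 0.318M = -11.24620.
η = (dQ/dM)·(M/Q) = -11.24620 × (126.4/1186.8170) = -1.198.

-1.198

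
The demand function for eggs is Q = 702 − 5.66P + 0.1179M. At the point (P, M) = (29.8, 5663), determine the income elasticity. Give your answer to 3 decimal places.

At P = 29.8, M = 5663: Q = 1201.000.
Holding P constant, ∂Q/∂M = 0.1179.
η_M = (∂Q/∂M)·(M/Q) = 0.1179 × (5663/1201.000) = 0.556.

0.556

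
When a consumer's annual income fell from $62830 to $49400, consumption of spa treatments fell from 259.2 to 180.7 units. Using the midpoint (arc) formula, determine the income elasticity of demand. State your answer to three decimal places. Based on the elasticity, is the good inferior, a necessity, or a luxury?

ΔQ = 180.7 − 259.2 = -78.5; midpoint Q̄ = (259.2 + 180.7)/2 = 219.95.
ΔI = 49400 − 62830 = -13430; midpoint Ī = (62830 + 49400)/2 = 56115.
η = (ΔQ/Q̄) ÷ (ΔI/Ī) = (-78.5/219.95) ÷ (-13430/56115) = 1.491.
η > 1 ⇒ luxury.

1.491 (luxury)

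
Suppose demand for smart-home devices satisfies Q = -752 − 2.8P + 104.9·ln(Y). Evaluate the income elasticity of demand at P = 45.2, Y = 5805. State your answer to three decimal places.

At P = 45.2, Y = 5805: Q = 30.553.
Holding P constant, ∂Q/∂Y = 104.9/Y = 0.0180706.
η_Y = (∂Q/∂Y)·(Y/Q) = 0.0180706 × (5805/30.553) = 3.433.

3.433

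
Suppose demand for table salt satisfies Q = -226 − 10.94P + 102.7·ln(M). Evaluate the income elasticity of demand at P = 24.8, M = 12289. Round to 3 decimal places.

At P = 24.8, M = 12289: Q = 469.758.
Holding P constant, ∂Q/∂M = 102.7/M = 0.00835707.
η_M = (∂Q/∂M)·(M/Q) = 0.00835707 × (12289/469.758) = 0.219.

0.219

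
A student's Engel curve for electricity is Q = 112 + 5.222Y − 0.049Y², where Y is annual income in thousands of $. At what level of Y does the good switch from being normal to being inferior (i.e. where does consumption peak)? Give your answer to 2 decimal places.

dQ/dY = 5.222 − 0.098Y.
The good is inferior where dQ/dY < 0. Setting dQ/dY = 0 gives Y = 5.222 / 0.098 = 53.29.

53.29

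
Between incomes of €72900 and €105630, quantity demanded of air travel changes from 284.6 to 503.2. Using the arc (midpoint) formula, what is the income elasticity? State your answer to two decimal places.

1.51

ΔQ = 503.2 − 284.6 = 218.6; midpoint Q̄ = (284.6 + 503.2)/2 = 393.9.
ΔI = 105630 − 72900 = 32730; midpoint Ī = (72900 + 105630)/2 = 89265.
η = (ΔQ/Q̄) ÷ (ΔI/Ī) = (218.6/393.9) ÷ (32730/89265) = 1.51.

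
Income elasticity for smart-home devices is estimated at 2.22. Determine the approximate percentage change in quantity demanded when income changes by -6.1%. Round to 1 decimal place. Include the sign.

%ΔQ ≈ η × %ΔI = 2.22 × (-6.1%) = -13.5%.

-13.5%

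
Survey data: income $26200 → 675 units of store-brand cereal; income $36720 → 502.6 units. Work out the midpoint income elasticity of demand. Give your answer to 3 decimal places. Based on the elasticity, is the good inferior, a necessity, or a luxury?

ΔQ = 502.6 − 675 = -172.4; midpoint Q̄ = (675 + 502.6)/2 = 588.8.
ΔI = 36720 − 26200 = 10520; midpoint Ī = (26200 + 36720)/2 = 31460.
η = (ΔQ/Q̄) ÷ (ΔI/Ī) = (-172.4/588.8) ÷ (10520/31460) = -0.876.
η < 0 ⇒ inferior good.

-0.876 (inferior good)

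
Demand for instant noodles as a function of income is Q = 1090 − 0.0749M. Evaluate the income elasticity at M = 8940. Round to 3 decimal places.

-1.593

At M = 8940: Q = 420.394.
dQ/dM = −0.0749.
η = (dQ/dM)·(M/Q) = -0.0749 × (8940/420.394) = -1.593.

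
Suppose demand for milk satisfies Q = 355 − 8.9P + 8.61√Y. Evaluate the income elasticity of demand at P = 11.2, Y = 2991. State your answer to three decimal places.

At P = 11.2, Y = 2991: Q = 726.201.
Holding P constant, ∂Q/∂Y = 8.61/(2√Y) = 0.0787164.
η_Y = (∂Q/∂Y)·(Y/Q) = 0.0787164 × (2991/726.201) = 0.324.

0.324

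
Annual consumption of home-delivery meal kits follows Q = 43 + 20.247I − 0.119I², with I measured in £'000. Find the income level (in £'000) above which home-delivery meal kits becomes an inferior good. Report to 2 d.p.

dQ/dI = 20.247 − 0.238I.
The good is inferior where dQ/dI < 0. Setting dQ/dI = 0 gives I = 20.247 / 0.238 = 85.07.

85.07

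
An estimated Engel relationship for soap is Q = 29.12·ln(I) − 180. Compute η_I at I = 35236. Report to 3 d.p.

At I = 35236: Q = 124.881.
dQ/dI = 29.12/I = 0.000826428 at this income.
η = (dQ/dI)·(I/Q) = 0.000826428 × (35236/124.881) = 0.233.

0.233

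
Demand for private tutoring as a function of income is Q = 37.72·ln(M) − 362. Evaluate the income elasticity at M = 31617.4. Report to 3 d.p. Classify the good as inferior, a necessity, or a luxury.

At M = 31617.4: Q = 28.834.
dQ/dM = 37.72/M = 0.00119301 at this income.
η = (dQ/dM)·(M/Q) = 0.00119301 × (31617.4/28.834) = 1.308.
Since η > 1, the good is a luxury.

1.308 (luxury)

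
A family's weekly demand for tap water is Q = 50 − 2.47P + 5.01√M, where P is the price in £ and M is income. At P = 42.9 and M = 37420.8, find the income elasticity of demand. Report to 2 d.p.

0.53

At P = 42.9, M = 37420.8: Q = 913.194.
Holding P constant, ∂Q/∂M = 5.01/(2√M) = 0.0129494.
η_M = (∂Q/∂M)·(M/Q) = 0.0129494 × (37420.8/913.194) = 0.53.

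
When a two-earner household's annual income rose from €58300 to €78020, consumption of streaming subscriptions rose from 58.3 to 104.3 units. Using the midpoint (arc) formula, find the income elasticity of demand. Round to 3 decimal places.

ΔQ = 104.3 − 58.3 = 46; midpoint Q̄ = (58.3 + 104.3)/2 = 81.3.
ΔI = 78020 − 58300 = 19720; midpoint Ī = (58300 + 78020)/2 = 68160.
η = (ΔQ/Q̄) ÷ (ΔI/Ī) = (46/81.3) ÷ (19720/68160) = 1.956.

1.956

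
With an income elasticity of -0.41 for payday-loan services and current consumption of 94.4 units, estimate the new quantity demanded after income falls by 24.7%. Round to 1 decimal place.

104.0

%ΔQ ≈ η × %ΔI = -0.41 × (-24.7%) = 10.127%.
New Q ≈ 94.4 × (1 + 0.10127) = 104.0.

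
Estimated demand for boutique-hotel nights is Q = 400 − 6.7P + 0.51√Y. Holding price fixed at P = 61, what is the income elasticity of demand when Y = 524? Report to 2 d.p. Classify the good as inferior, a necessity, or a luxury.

At P = 61, Y = 524: Q = 2.974.
Holding P constant, ∂Q/∂Y = 0.51/(2√Y) = 0.0111397.
η_Y = (∂Q/∂Y)·(Y/Q) = 0.0111397 × (524/2.974) = 1.96.
Since η > 1, this is a luxury.

1.96 (luxury)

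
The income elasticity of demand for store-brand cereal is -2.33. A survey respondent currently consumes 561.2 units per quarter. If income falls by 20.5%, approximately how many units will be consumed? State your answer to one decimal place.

%ΔQ ≈ η × %ΔI = -2.33 × (-20.5%) = 47.765%.
New Q ≈ 561.2 × (1 + 0.47765) = 829.3.

829.3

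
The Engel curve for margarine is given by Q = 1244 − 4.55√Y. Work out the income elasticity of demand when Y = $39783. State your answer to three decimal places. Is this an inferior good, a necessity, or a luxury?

At Y = 39783: Q = 336.472.
dQ/dY = -4.55/(2√Y) = -0.011406 at this income.
η = (dQ/dY)·(Y/Q) = -0.011406 × (39783/336.472) = -1.349.
Since η < 0, the good is an inferior good.

-1.349 (inferior good)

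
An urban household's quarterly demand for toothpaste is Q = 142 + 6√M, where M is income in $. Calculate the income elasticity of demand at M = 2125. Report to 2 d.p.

At M = 2125: Q = 418.586.
dQ/dM = 6/(2√M) = 0.0650791 at this income.
η = (dQ/dM)·(M/Q) = 0.0650791 × (2125/418.586) = 0.33.

0.33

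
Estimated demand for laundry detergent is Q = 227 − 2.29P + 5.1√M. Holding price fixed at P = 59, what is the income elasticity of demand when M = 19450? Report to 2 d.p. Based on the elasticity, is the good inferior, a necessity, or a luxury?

0.44 (necessity)

At P = 59, M = 19450: Q = 803.153.
Holding P constant, ∂Q/∂M = 5.1/(2√M) = 0.0182844.
η_M = (∂Q/∂M)·(M/Q) = 0.0182844 × (19450/803.153) = 0.44.
Since 0 < η < 1, this is a necessity.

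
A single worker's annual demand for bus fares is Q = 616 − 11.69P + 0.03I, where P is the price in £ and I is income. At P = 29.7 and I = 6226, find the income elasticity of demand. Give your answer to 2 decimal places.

At P = 29.7, I = 6226: Q = 455.587.
Holding P constant, ∂Q/∂I = 0.03.
η_I = (∂Q/∂I)·(I/Q) = 0.03 × (6226/455.587) = 0.41.

0.41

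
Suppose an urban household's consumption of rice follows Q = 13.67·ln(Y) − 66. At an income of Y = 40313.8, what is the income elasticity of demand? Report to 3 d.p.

At Y = 40313.8: Q = 78.963.
dQ/dY = 13.67/Y = 0.00033909 at this income.
η = (dQ/dY)·(Y/Q) = 0.00033909 × (40313.8/78.963) = 0.173.

0.173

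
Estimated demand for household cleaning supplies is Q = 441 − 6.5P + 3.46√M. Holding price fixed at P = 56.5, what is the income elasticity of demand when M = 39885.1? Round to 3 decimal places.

0.452

At P = 56.5, M = 39885.1: Q = 764.755.
Holding P constant, ∂Q/∂M = 3.46/(2√M) = 0.00866245.
η_M = (∂Q/∂M)·(M/Q) = 0.00866245 × (39885.1/764.755) = 0.452.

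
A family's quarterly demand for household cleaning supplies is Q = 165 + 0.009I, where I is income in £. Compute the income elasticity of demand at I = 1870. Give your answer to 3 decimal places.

At I = 1870: Q = 181.830.
dQ/dI = 0.009.
η = (dQ/dI)·(I/Q) = 0.009 × (1870/181.830) = 0.093.

0.093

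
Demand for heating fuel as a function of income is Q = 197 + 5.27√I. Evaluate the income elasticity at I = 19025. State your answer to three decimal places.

At I = 19025: Q = 923.897.
dQ/dI = 5.27/(2√I) = 0.0191037 at this income.
η = (dQ/dI)·(I/Q) = 0.0191037 × (19025/923.897) = 0.393.

0.393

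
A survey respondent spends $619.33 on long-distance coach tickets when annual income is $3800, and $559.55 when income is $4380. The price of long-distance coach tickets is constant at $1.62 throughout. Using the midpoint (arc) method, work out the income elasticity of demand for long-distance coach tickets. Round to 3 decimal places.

With a constant price, Q₁ = 619.33/1.62 = 382.302 and Q₂ = 559.55/1.62 = 345.401 (equivalently, work directly with expenditure since P cancels).
Midpoint %ΔQ = (559.55 − 619.33)/589.44 = -0.10142; midpoint %ΔI = (4380 − 3800)/4090 = 0.14181.
η = -0.10142 / 0.14181 = -0.715.

-0.715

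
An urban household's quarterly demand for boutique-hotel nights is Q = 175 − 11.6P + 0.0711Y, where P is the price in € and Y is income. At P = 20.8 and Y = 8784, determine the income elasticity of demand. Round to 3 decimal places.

At P = 20.8, Y = 8784: Q = 558.262.
Holding P constant, ∂Q/∂Y = 0.0711.
η_Y = (∂Q/∂Y)·(Y/Q) = 0.0711 × (8784/558.262) = 1.119.

1.119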